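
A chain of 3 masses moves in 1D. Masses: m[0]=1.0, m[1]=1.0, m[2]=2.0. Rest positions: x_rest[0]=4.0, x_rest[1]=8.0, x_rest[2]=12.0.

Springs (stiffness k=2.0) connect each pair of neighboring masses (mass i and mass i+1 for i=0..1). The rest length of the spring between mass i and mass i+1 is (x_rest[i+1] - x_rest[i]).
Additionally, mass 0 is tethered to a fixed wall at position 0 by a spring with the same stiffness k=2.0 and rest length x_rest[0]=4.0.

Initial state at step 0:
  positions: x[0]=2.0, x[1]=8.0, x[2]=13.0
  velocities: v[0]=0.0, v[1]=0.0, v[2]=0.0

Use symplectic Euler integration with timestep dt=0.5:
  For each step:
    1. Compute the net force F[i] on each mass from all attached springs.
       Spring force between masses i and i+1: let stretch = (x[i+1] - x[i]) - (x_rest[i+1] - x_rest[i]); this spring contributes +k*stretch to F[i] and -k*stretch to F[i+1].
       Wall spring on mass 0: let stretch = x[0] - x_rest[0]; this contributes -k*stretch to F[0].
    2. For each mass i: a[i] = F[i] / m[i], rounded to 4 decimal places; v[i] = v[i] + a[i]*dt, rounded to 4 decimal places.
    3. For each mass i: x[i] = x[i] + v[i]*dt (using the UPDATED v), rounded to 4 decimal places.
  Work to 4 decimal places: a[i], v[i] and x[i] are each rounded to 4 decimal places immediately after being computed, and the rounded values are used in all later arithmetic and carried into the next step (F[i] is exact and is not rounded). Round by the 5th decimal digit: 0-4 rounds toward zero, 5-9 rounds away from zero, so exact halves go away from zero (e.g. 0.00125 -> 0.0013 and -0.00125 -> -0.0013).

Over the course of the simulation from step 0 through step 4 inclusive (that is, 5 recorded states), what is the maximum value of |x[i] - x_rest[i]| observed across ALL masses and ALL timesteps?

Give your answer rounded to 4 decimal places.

Answer: 2.0860

Derivation:
Step 0: x=[2.0000 8.0000 13.0000] v=[0.0000 0.0000 0.0000]
Step 1: x=[4.0000 7.5000 12.7500] v=[4.0000 -1.0000 -0.5000]
Step 2: x=[5.7500 7.8750 12.1875] v=[3.5000 0.7500 -1.1250]
Step 3: x=[5.6875 9.3438 11.5469] v=[-0.1250 2.9375 -1.2813]
Step 4: x=[4.6094 10.0860 11.3555] v=[-2.1562 1.4843 -0.3829]
Max displacement = 2.0860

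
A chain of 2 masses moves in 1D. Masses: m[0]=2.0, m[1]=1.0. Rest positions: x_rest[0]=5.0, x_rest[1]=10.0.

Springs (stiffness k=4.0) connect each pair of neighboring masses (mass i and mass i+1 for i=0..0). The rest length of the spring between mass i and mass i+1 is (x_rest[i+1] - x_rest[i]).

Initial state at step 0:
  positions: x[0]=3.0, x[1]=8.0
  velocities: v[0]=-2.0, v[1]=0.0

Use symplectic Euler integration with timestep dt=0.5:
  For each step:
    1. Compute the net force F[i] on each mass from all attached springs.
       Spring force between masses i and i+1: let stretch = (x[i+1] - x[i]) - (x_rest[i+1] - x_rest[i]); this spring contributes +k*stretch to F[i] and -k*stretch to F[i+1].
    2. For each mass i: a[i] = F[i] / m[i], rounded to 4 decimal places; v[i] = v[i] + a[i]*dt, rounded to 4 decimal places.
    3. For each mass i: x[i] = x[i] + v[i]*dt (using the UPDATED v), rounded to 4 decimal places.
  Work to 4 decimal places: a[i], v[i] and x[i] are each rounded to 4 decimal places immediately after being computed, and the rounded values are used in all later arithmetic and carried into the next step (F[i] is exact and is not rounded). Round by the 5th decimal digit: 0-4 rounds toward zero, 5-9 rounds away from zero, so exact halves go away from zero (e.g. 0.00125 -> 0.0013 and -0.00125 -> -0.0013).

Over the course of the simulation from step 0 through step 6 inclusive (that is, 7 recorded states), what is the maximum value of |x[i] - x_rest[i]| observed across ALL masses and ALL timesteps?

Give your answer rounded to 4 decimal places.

Answer: 6.3438

Derivation:
Step 0: x=[3.0000 8.0000] v=[-2.0000 0.0000]
Step 1: x=[2.0000 8.0000] v=[-2.0000 0.0000]
Step 2: x=[1.5000 7.0000] v=[-1.0000 -2.0000]
Step 3: x=[1.2500 5.5000] v=[-0.5000 -3.0000]
Step 4: x=[0.6250 4.7500] v=[-1.2500 -1.5000]
Step 5: x=[-0.4375 4.8750] v=[-2.1250 0.2500]
Step 6: x=[-1.3438 4.6875] v=[-1.8125 -0.3750]
Max displacement = 6.3438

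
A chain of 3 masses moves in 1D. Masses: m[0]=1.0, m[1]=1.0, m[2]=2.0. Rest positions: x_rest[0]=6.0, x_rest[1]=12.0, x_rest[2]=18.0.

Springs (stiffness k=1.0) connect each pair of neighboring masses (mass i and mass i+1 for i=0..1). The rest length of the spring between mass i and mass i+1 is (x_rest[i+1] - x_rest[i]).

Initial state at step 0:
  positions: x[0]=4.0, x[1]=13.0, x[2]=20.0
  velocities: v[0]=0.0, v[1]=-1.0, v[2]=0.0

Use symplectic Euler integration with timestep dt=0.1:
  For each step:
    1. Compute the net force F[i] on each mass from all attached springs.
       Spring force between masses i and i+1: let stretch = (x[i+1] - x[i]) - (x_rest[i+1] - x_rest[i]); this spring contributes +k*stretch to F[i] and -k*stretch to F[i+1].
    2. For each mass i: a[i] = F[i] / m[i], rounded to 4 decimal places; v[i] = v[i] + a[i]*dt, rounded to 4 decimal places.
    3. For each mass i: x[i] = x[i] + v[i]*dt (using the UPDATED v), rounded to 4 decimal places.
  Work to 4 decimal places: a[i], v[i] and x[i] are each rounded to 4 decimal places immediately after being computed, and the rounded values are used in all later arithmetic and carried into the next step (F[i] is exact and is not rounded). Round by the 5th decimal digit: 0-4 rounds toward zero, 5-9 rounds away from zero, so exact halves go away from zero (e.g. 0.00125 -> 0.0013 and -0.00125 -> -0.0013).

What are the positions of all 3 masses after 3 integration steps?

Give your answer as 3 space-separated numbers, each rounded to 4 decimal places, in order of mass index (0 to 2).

Answer: 4.1735 12.5912 19.9676

Derivation:
Step 0: x=[4.0000 13.0000 20.0000] v=[0.0000 -1.0000 0.0000]
Step 1: x=[4.0300 12.8800 19.9950] v=[0.3000 -1.2000 -0.0500]
Step 2: x=[4.0885 12.7427 19.9844] v=[0.5850 -1.3735 -0.1058]
Step 3: x=[4.1735 12.5912 19.9676] v=[0.8504 -1.5148 -0.1679]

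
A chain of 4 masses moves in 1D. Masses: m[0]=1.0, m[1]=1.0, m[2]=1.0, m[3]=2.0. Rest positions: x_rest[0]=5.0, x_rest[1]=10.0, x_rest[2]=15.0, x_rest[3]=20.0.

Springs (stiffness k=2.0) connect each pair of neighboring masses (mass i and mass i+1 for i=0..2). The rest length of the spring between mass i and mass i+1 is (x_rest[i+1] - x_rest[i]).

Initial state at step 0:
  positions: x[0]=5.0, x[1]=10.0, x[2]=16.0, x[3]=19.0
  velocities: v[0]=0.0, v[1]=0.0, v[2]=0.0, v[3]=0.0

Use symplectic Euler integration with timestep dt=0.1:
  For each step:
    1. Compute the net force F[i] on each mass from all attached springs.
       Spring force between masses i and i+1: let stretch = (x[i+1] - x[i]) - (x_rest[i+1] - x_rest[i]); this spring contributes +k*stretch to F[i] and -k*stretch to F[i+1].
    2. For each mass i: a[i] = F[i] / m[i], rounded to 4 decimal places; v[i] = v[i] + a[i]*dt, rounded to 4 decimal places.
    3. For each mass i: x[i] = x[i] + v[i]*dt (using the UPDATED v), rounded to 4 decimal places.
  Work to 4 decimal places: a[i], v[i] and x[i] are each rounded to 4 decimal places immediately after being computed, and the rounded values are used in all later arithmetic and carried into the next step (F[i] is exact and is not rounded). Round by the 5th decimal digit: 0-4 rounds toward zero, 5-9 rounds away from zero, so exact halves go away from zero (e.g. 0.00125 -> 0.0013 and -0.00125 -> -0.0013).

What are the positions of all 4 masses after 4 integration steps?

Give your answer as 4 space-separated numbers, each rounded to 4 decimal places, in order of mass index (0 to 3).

Step 0: x=[5.0000 10.0000 16.0000 19.0000] v=[0.0000 0.0000 0.0000 0.0000]
Step 1: x=[5.0000 10.0200 15.9400 19.0200] v=[0.0000 0.2000 -0.6000 0.2000]
Step 2: x=[5.0004 10.0580 15.8232 19.0592] v=[0.0040 0.3800 -1.1680 0.3920]
Step 3: x=[5.0020 10.1102 15.6558 19.1160] v=[0.0155 0.5215 -1.6738 0.5684]
Step 4: x=[5.0057 10.1711 15.4467 19.1882] v=[0.0371 0.6090 -2.0909 0.7224]

Answer: 5.0057 10.1711 15.4467 19.1882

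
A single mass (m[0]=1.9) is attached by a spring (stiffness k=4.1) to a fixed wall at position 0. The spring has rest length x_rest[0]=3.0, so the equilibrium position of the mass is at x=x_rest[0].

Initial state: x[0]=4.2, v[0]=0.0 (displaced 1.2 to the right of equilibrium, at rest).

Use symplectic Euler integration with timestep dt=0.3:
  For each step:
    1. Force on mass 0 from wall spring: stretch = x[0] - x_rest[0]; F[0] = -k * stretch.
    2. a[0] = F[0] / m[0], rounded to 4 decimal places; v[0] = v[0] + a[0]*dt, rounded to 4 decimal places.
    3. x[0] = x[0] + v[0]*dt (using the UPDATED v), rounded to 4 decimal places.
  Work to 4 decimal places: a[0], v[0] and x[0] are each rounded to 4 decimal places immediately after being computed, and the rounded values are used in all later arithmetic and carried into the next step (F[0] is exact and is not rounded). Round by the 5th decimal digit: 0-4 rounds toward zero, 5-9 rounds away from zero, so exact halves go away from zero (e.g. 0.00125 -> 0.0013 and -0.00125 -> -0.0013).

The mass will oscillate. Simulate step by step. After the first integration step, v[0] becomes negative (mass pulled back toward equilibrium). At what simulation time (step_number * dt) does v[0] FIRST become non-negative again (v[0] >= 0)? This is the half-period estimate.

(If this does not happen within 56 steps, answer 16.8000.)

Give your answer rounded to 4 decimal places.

Step 0: x=[4.2000] v=[0.0000]
Step 1: x=[3.9669] v=[-0.7769]
Step 2: x=[3.5460] v=[-1.4029]
Step 3: x=[3.0191] v=[-1.7564]
Step 4: x=[2.4885] v=[-1.7688]
Step 5: x=[2.0572] v=[-1.4377]
Step 6: x=[1.8090] v=[-0.8274]
Step 7: x=[1.7921] v=[-0.0564]
Step 8: x=[2.0098] v=[0.7256]
First v>=0 after going negative at step 8, time=2.4000

Answer: 2.4000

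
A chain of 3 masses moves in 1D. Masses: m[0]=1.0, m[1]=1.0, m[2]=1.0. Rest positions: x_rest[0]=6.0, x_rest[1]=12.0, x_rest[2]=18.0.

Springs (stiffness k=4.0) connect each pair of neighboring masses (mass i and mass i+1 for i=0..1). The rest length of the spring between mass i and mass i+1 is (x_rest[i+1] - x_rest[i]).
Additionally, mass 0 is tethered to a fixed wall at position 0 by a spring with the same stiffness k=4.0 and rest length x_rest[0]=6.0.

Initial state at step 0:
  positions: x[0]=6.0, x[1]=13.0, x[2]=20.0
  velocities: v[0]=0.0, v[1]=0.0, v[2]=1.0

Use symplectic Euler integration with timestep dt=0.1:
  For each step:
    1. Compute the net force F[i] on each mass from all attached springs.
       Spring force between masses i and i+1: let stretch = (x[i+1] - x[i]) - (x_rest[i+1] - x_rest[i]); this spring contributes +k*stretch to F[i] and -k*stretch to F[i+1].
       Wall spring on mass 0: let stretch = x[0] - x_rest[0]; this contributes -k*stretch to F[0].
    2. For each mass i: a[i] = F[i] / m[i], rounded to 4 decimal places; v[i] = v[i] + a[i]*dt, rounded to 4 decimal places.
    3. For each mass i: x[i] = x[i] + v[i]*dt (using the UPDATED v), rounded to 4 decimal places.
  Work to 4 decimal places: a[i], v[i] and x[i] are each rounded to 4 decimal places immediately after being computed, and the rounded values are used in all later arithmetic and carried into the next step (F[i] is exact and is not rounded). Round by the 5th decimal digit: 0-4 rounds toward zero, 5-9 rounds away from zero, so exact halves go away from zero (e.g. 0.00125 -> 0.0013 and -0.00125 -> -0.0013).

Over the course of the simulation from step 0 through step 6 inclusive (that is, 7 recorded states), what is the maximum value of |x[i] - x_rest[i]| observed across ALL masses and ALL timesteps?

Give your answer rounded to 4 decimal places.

Answer: 2.0776

Derivation:
Step 0: x=[6.0000 13.0000 20.0000] v=[0.0000 0.0000 1.0000]
Step 1: x=[6.0400 13.0000 20.0600] v=[0.4000 0.0000 0.6000]
Step 2: x=[6.1168 13.0040 20.0776] v=[0.7680 0.0400 0.1760]
Step 3: x=[6.2244 13.0155 20.0523] v=[1.0762 0.1146 -0.2534]
Step 4: x=[6.3547 13.0368 19.9855] v=[1.3029 0.2129 -0.6681]
Step 5: x=[6.4981 13.0688 19.8807] v=[1.4339 0.3195 -1.0476]
Step 6: x=[6.6444 13.1104 19.7435] v=[1.4629 0.4160 -1.3724]
Max displacement = 2.0776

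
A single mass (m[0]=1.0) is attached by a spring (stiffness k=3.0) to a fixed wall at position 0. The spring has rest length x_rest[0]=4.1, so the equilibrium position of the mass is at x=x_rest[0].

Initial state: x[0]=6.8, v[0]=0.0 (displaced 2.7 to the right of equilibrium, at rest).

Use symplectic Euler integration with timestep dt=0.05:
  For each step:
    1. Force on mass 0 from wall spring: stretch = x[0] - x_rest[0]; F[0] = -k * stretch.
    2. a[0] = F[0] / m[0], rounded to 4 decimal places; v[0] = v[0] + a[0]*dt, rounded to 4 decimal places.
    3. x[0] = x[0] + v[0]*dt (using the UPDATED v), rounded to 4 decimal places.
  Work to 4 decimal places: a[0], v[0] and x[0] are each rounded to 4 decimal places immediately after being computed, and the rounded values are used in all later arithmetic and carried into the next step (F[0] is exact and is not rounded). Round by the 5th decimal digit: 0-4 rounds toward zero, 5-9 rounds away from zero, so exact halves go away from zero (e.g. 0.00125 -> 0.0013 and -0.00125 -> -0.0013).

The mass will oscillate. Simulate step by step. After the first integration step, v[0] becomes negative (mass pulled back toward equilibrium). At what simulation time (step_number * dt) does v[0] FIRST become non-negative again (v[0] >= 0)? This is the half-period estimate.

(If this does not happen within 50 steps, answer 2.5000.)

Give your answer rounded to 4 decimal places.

Answer: 1.8500

Derivation:
Step 0: x=[6.8000] v=[0.0000]
Step 1: x=[6.7798] v=[-0.4050]
Step 2: x=[6.7395] v=[-0.8070]
Step 3: x=[6.6794] v=[-1.2029]
Step 4: x=[6.5999] v=[-1.5898]
Step 5: x=[6.5017] v=[-1.9648]
Step 6: x=[6.3854] v=[-2.3251]
Step 7: x=[6.2520] v=[-2.6679]
Step 8: x=[6.1025] v=[-2.9907]
Step 9: x=[5.9379] v=[-3.2911]
Step 10: x=[5.7596] v=[-3.5668]
Step 11: x=[5.5688] v=[-3.8157]
Step 12: x=[5.3670] v=[-4.0360]
Step 13: x=[5.1557] v=[-4.2261]
Step 14: x=[4.9365] v=[-4.3845]
Step 15: x=[4.7110] v=[-4.5100]
Step 16: x=[4.4809] v=[-4.6017]
Step 17: x=[4.2480] v=[-4.6588]
Step 18: x=[4.0140] v=[-4.6810]
Step 19: x=[3.7806] v=[-4.6681]
Step 20: x=[3.5496] v=[-4.6202]
Step 21: x=[3.3227] v=[-4.5376]
Step 22: x=[3.1017] v=[-4.4210]
Step 23: x=[2.8881] v=[-4.2713]
Step 24: x=[2.6836] v=[-4.0895]
Step 25: x=[2.4898] v=[-3.8770]
Step 26: x=[2.3080] v=[-3.6355]
Step 27: x=[2.1397] v=[-3.3667]
Step 28: x=[1.9861] v=[-3.0727]
Step 29: x=[1.8483] v=[-2.7556]
Step 30: x=[1.7274] v=[-2.4178]
Step 31: x=[1.6243] v=[-2.0619]
Step 32: x=[1.5398] v=[-1.6905]
Step 33: x=[1.4745] v=[-1.3065]
Step 34: x=[1.4289] v=[-0.9127]
Step 35: x=[1.4033] v=[-0.5120]
Step 36: x=[1.3979] v=[-0.1075]
Step 37: x=[1.4128] v=[0.2978]
First v>=0 after going negative at step 37, time=1.8500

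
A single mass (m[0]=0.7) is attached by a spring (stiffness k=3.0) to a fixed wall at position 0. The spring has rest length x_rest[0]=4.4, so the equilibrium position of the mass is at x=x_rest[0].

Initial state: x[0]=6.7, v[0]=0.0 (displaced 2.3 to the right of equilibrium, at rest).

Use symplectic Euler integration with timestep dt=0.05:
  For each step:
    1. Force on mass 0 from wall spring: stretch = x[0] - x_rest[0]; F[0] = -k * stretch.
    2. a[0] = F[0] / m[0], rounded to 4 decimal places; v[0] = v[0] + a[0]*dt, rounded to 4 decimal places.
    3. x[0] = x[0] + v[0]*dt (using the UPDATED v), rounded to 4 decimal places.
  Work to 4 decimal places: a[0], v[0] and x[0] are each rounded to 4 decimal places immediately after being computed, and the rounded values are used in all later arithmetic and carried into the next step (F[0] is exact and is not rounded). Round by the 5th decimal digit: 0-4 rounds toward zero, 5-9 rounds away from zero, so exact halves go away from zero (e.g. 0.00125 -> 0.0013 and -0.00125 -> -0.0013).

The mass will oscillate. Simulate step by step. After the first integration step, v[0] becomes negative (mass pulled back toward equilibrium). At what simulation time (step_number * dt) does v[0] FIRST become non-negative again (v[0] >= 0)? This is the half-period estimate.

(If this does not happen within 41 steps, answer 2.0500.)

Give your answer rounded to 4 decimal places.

Step 0: x=[6.7000] v=[0.0000]
Step 1: x=[6.6754] v=[-0.4929]
Step 2: x=[6.6264] v=[-0.9805]
Step 3: x=[6.5535] v=[-1.4576]
Step 4: x=[6.4575] v=[-1.9191]
Step 5: x=[6.3395] v=[-2.3600]
Step 6: x=[6.2007] v=[-2.7756]
Step 7: x=[6.0426] v=[-3.1615]
Step 8: x=[5.8669] v=[-3.5135]
Step 9: x=[5.6755] v=[-3.8278]
Step 10: x=[5.4704] v=[-4.1011]
Step 11: x=[5.2539] v=[-4.3305]
Step 12: x=[5.0282] v=[-4.5135]
Step 13: x=[4.7958] v=[-4.6481]
Step 14: x=[4.5592] v=[-4.7329]
Step 15: x=[4.3209] v=[-4.7670]
Step 16: x=[4.0834] v=[-4.7501]
Step 17: x=[3.8493] v=[-4.6823]
Step 18: x=[3.6211] v=[-4.5643]
Step 19: x=[3.4012] v=[-4.3974]
Step 20: x=[3.1920] v=[-4.1834]
Step 21: x=[2.9958] v=[-3.9245]
Step 22: x=[2.8146] v=[-3.6236]
Step 23: x=[2.6504] v=[-3.2839]
Step 24: x=[2.5050] v=[-2.9090]
Step 25: x=[2.3799] v=[-2.5029]
Step 26: x=[2.2764] v=[-2.0700]
Step 27: x=[2.1957] v=[-1.6149]
Step 28: x=[2.1386] v=[-1.1426]
Step 29: x=[2.1057] v=[-0.6580]
Step 30: x=[2.0974] v=[-0.1664]
Step 31: x=[2.1138] v=[0.3270]
First v>=0 after going negative at step 31, time=1.5500

Answer: 1.5500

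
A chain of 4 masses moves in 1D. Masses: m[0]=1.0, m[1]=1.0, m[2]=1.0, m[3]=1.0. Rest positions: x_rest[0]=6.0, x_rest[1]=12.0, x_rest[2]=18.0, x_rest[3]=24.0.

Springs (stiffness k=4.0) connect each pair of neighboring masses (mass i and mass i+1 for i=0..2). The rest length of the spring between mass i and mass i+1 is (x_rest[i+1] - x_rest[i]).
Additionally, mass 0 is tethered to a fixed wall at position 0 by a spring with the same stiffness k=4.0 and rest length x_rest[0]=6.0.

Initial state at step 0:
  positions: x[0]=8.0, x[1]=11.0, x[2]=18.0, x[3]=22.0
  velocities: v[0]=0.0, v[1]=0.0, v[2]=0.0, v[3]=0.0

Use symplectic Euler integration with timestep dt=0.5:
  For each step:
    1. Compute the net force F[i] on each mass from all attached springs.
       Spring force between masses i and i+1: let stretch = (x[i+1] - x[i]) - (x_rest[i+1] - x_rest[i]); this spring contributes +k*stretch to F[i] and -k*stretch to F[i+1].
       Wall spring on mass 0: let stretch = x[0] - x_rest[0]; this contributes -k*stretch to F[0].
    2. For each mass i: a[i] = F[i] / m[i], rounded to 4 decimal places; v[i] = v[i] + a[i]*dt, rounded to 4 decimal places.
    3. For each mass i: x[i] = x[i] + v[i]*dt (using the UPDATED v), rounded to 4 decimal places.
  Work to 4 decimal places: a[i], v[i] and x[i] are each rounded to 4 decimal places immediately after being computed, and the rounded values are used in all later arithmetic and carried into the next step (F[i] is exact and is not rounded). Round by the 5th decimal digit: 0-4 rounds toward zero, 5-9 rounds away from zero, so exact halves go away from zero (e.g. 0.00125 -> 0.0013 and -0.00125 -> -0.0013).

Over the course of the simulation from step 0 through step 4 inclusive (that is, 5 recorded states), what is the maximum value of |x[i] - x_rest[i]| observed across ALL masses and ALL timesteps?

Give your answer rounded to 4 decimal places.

Answer: 5.0000

Derivation:
Step 0: x=[8.0000 11.0000 18.0000 22.0000] v=[0.0000 0.0000 0.0000 0.0000]
Step 1: x=[3.0000 15.0000 15.0000 24.0000] v=[-10.0000 8.0000 -6.0000 4.0000]
Step 2: x=[7.0000 7.0000 21.0000 23.0000] v=[8.0000 -16.0000 12.0000 -2.0000]
Step 3: x=[4.0000 13.0000 15.0000 26.0000] v=[-6.0000 12.0000 -12.0000 6.0000]
Step 4: x=[6.0000 12.0000 18.0000 24.0000] v=[4.0000 -2.0000 6.0000 -4.0000]
Max displacement = 5.0000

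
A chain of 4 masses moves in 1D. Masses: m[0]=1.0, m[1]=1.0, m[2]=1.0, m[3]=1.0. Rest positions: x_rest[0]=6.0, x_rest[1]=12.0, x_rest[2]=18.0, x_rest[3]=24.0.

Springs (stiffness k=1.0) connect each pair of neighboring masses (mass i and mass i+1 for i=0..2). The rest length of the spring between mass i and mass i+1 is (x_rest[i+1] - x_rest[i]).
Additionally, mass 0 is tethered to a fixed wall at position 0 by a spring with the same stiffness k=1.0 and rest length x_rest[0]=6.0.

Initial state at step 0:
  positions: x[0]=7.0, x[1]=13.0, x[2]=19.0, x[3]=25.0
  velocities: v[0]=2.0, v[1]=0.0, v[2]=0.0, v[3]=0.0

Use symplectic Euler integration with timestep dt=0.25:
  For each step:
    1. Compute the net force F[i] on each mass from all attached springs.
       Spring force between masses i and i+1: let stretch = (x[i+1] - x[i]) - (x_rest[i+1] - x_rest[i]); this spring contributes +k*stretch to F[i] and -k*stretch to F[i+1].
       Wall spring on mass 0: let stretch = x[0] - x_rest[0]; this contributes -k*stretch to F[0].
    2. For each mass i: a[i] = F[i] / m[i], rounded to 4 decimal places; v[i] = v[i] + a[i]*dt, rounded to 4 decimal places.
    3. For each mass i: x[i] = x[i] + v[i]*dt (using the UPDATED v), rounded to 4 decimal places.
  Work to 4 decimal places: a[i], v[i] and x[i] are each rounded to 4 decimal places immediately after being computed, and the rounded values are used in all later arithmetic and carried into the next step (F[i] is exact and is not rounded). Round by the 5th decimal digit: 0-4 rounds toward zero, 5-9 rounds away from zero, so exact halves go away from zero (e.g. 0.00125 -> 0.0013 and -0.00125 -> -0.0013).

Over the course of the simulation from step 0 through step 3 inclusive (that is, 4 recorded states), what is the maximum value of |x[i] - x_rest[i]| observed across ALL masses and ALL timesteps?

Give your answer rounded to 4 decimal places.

Step 0: x=[7.0000 13.0000 19.0000 25.0000] v=[2.0000 0.0000 0.0000 0.0000]
Step 1: x=[7.4375 13.0000 19.0000 25.0000] v=[1.7500 0.0000 0.0000 0.0000]
Step 2: x=[7.7578 13.0274 19.0000 25.0000] v=[1.2813 0.1094 0.0000 0.0000]
Step 3: x=[7.9226 13.0987 19.0017 25.0000] v=[0.6593 0.2852 0.0069 0.0000]
Max displacement = 1.9226

Answer: 1.9226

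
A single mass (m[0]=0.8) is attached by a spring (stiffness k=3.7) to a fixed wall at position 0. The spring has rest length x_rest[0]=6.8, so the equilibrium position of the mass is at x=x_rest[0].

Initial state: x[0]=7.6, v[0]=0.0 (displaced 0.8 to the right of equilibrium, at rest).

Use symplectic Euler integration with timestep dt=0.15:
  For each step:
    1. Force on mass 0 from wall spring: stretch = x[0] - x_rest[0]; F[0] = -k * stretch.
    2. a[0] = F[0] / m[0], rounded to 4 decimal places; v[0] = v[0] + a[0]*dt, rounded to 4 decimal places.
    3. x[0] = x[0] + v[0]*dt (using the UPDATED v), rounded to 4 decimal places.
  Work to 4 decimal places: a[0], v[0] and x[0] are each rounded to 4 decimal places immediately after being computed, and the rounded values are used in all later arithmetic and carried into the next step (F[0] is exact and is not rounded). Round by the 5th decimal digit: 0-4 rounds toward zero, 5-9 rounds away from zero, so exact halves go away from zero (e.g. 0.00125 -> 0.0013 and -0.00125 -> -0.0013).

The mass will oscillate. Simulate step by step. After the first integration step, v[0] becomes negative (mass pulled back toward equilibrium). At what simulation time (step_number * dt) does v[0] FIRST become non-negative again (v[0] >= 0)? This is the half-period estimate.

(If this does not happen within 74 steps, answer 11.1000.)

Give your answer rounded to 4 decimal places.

Answer: 1.5000

Derivation:
Step 0: x=[7.6000] v=[0.0000]
Step 1: x=[7.5168] v=[-0.5550]
Step 2: x=[7.3590] v=[-1.0523]
Step 3: x=[7.1430] v=[-1.4401]
Step 4: x=[6.8913] v=[-1.6781]
Step 5: x=[6.6301] v=[-1.7414]
Step 6: x=[6.3866] v=[-1.6235]
Step 7: x=[6.1861] v=[-1.3367]
Step 8: x=[6.0495] v=[-0.9108]
Step 9: x=[5.9910] v=[-0.3901]
Step 10: x=[6.0167] v=[0.1711]
First v>=0 after going negative at step 10, time=1.5000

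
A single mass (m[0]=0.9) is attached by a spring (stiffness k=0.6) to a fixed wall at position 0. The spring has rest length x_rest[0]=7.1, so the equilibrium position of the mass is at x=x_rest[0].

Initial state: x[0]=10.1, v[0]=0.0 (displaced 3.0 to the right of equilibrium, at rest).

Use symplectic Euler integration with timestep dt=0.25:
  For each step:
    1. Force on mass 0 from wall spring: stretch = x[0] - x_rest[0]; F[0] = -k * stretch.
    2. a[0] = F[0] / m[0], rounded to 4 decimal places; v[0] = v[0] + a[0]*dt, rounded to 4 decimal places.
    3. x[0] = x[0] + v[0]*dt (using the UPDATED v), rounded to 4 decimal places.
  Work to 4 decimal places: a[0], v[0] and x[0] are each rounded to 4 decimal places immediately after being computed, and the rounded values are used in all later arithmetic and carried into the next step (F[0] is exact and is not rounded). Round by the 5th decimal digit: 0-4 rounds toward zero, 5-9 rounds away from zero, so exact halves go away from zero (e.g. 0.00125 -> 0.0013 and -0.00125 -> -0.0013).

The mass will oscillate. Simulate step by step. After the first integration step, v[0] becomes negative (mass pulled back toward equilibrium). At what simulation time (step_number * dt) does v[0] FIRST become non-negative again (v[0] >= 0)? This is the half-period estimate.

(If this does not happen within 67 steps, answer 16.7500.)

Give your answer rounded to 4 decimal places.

Step 0: x=[10.1000] v=[0.0000]
Step 1: x=[9.9750] v=[-0.5000]
Step 2: x=[9.7302] v=[-0.9792]
Step 3: x=[9.3758] v=[-1.4176]
Step 4: x=[8.9266] v=[-1.7969]
Step 5: x=[8.4013] v=[-2.1013]
Step 6: x=[7.8218] v=[-2.3182]
Step 7: x=[7.2122] v=[-2.4385]
Step 8: x=[6.5979] v=[-2.4572]
Step 9: x=[6.0045] v=[-2.3735]
Step 10: x=[5.4568] v=[-2.1909]
Step 11: x=[4.9776] v=[-1.9170]
Step 12: x=[4.5868] v=[-1.5633]
Step 13: x=[4.3007] v=[-1.1444]
Step 14: x=[4.1312] v=[-0.6779]
Step 15: x=[4.0854] v=[-0.1831]
Step 16: x=[4.1652] v=[0.3193]
First v>=0 after going negative at step 16, time=4.0000

Answer: 4.0000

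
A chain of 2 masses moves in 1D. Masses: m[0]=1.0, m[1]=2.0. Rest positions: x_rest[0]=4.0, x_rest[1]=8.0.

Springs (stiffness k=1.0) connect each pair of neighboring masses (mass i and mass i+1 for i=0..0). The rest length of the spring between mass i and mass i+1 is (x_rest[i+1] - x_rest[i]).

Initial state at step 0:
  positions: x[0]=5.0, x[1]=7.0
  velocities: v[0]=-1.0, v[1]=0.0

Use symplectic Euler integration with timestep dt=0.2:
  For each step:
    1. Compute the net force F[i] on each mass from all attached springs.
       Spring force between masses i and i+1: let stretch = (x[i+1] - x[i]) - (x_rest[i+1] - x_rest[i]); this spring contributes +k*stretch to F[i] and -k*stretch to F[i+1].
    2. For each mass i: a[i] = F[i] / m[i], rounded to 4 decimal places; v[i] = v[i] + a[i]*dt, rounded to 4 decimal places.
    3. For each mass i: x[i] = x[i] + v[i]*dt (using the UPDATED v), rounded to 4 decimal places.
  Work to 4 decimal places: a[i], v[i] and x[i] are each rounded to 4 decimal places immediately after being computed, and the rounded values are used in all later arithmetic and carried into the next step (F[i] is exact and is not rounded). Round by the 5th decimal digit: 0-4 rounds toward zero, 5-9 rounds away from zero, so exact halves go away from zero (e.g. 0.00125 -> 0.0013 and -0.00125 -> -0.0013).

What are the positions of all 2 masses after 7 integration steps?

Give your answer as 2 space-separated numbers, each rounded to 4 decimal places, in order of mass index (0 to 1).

Answer: 2.2980 7.6511

Derivation:
Step 0: x=[5.0000 7.0000] v=[-1.0000 0.0000]
Step 1: x=[4.7200 7.0400] v=[-1.4000 0.2000]
Step 2: x=[4.3728 7.1136] v=[-1.7360 0.3680]
Step 3: x=[3.9752 7.2124] v=[-1.9878 0.4939]
Step 4: x=[3.5471 7.3264] v=[-2.1404 0.5702]
Step 5: x=[3.1102 7.4449] v=[-2.1845 0.5923]
Step 6: x=[2.6867 7.5567] v=[-2.1176 0.5588]
Step 7: x=[2.2980 7.6511] v=[-1.9436 0.4718]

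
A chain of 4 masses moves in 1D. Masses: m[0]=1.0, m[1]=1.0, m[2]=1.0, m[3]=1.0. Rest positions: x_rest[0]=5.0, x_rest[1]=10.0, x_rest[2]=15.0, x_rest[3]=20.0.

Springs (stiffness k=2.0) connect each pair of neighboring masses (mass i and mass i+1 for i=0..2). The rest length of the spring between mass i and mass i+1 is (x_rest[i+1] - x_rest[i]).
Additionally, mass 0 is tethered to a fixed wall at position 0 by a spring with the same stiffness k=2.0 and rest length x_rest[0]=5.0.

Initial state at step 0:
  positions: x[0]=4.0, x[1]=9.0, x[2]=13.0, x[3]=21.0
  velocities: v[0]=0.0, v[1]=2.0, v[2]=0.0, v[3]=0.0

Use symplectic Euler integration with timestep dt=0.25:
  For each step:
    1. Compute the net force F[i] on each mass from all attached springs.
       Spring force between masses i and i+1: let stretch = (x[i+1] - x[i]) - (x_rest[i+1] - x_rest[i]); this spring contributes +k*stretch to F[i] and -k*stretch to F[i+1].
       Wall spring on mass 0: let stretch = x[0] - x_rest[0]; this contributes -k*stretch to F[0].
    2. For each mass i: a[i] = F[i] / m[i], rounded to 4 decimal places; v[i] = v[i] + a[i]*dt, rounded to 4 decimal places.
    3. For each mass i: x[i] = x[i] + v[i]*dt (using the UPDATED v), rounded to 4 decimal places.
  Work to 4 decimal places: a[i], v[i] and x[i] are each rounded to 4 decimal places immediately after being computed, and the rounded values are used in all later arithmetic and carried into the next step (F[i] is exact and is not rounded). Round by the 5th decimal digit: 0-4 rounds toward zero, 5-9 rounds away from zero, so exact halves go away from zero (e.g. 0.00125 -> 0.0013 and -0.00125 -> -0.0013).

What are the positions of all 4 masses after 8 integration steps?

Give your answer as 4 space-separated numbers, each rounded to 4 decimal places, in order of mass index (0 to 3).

Step 0: x=[4.0000 9.0000 13.0000 21.0000] v=[0.0000 2.0000 0.0000 0.0000]
Step 1: x=[4.1250 9.3750 13.5000 20.6250] v=[0.5000 1.5000 2.0000 -1.5000]
Step 2: x=[4.3906 9.6094 14.3750 19.9844] v=[1.0625 0.9375 3.5000 -2.5625]
Step 3: x=[4.7598 9.7871 15.3555 19.2676] v=[1.4766 0.7109 3.9219 -2.8672]
Step 4: x=[5.1624 10.0325 16.1290 18.6868] v=[1.6104 0.9815 3.0938 -2.3233]
Step 5: x=[5.5285 10.4312 16.4601 18.4113] v=[1.4643 1.5947 1.3245 -1.1022]
Step 6: x=[5.8164 10.9707 16.2815 18.5169] v=[1.1514 2.1578 -0.7144 0.4222]
Step 7: x=[6.0215 11.5297 15.7185 18.9680] v=[0.8204 2.2361 -2.2521 1.8045]
Step 8: x=[6.1625 11.9238 15.0381 19.6380] v=[0.5638 1.5764 -2.7218 2.6798]

Answer: 6.1625 11.9238 15.0381 19.6380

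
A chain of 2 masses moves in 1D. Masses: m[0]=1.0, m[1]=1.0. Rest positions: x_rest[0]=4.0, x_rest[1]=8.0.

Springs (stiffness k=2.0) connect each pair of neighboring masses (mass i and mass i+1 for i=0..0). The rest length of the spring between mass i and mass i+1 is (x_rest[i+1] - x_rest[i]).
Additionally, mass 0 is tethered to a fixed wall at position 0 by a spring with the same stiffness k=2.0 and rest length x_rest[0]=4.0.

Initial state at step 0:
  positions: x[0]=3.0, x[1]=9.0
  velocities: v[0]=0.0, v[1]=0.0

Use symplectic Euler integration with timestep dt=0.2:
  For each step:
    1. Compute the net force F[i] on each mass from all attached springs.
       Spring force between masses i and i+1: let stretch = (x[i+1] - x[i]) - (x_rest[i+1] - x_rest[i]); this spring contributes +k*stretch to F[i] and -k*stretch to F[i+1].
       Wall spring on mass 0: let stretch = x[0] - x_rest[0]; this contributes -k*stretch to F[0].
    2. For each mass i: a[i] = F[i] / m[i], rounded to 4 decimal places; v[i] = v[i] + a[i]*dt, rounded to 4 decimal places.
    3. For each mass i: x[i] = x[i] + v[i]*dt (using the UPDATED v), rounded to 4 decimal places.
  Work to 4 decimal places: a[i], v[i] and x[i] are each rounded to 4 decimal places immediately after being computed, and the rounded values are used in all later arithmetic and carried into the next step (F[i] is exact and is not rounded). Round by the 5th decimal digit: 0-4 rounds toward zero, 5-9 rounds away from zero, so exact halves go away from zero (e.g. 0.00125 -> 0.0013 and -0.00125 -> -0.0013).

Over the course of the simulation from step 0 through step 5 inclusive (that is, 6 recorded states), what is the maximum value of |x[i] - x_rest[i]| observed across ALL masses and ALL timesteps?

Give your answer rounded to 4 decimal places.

Step 0: x=[3.0000 9.0000] v=[0.0000 0.0000]
Step 1: x=[3.2400 8.8400] v=[1.2000 -0.8000]
Step 2: x=[3.6688 8.5520] v=[2.1440 -1.4400]
Step 3: x=[4.1948 8.1933] v=[2.6298 -1.7933]
Step 4: x=[4.7051 7.8348] v=[2.5513 -1.7927]
Step 5: x=[5.0893 7.5459] v=[1.9211 -1.4446]
Max displacement = 1.0893

Answer: 1.0893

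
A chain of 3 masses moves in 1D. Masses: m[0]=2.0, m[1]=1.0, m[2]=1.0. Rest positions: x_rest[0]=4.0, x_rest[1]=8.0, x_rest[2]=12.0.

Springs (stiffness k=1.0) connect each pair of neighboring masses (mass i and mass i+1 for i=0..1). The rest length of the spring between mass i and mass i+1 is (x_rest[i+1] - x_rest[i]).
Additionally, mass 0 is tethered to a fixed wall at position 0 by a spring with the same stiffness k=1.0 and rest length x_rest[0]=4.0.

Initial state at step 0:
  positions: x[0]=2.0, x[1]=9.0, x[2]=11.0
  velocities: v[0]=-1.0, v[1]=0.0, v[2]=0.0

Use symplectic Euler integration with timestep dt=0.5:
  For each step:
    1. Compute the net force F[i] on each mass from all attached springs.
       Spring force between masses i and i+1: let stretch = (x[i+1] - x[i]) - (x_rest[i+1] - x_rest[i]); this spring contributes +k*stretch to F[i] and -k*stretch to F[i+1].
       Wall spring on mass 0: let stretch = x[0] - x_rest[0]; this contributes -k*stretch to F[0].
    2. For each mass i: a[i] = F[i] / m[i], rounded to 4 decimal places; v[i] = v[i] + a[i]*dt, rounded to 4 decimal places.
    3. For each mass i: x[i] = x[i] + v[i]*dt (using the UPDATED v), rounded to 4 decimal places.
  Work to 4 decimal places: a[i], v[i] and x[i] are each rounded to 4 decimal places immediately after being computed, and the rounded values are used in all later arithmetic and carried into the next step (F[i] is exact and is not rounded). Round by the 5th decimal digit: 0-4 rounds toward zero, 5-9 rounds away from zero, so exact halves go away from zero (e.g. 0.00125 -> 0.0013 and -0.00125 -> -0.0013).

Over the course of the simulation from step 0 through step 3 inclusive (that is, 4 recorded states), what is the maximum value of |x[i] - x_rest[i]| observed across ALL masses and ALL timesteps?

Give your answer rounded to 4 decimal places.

Step 0: x=[2.0000 9.0000 11.0000] v=[-1.0000 0.0000 0.0000]
Step 1: x=[2.1250 7.7500 11.5000] v=[0.2500 -2.5000 1.0000]
Step 2: x=[2.6875 6.0313 12.0625] v=[1.1250 -3.4375 1.1250]
Step 3: x=[3.3321 4.9844 12.1172] v=[1.2891 -2.0938 0.1094]
Max displacement = 3.0156

Answer: 3.0156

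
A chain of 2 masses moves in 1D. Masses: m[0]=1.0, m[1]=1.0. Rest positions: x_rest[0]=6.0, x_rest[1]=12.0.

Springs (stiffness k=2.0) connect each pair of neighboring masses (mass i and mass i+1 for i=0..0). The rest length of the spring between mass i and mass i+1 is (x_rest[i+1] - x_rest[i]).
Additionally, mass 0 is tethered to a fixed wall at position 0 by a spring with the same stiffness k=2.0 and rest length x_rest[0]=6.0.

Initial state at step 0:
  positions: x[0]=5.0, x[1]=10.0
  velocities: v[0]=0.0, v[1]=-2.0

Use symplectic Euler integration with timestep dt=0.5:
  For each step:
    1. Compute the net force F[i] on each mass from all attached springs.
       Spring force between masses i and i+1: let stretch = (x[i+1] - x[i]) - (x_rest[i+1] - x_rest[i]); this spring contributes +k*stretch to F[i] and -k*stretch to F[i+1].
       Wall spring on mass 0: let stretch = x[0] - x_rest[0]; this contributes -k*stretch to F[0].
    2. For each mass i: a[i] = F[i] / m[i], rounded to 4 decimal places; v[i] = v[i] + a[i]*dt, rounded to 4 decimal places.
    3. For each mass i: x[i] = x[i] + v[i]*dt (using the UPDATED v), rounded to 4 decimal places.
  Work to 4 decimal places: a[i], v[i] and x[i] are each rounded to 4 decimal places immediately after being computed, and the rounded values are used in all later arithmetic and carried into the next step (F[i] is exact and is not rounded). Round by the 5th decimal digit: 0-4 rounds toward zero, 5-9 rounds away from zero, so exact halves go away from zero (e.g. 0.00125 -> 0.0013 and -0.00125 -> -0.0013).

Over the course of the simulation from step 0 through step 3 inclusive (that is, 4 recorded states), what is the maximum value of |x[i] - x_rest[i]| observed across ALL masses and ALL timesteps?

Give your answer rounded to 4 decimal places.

Answer: 2.5000

Derivation:
Step 0: x=[5.0000 10.0000] v=[0.0000 -2.0000]
Step 1: x=[5.0000 9.5000] v=[0.0000 -1.0000]
Step 2: x=[4.7500 9.7500] v=[-0.5000 0.5000]
Step 3: x=[4.6250 10.5000] v=[-0.2500 1.5000]
Max displacement = 2.5000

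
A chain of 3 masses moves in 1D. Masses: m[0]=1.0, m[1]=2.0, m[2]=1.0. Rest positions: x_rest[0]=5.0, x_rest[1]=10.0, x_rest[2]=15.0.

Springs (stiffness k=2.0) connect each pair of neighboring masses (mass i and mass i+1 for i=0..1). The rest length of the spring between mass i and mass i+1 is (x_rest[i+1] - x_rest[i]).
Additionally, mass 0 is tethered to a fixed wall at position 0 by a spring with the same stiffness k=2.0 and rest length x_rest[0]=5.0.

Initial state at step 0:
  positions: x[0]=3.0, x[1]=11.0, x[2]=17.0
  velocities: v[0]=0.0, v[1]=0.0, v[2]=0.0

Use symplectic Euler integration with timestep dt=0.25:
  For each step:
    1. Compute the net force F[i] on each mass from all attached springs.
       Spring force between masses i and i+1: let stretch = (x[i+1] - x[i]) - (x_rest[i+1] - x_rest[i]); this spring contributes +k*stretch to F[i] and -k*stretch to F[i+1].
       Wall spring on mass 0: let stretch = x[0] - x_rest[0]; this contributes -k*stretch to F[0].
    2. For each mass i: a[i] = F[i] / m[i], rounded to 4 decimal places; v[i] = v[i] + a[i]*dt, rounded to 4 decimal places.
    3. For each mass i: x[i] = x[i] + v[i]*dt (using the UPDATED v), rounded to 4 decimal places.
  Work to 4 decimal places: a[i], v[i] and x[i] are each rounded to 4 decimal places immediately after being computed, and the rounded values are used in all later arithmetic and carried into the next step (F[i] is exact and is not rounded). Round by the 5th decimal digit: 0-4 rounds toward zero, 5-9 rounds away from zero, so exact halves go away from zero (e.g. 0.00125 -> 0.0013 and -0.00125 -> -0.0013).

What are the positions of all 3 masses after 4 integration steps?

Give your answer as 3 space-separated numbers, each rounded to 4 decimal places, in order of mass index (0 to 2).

Answer: 6.9995 10.3424 15.7882

Derivation:
Step 0: x=[3.0000 11.0000 17.0000] v=[0.0000 0.0000 0.0000]
Step 1: x=[3.6250 10.8750 16.8750] v=[2.5000 -0.5000 -0.5000]
Step 2: x=[4.7031 10.6719 16.6250] v=[4.3125 -0.8125 -1.0000]
Step 3: x=[5.9395 10.4678 16.2559] v=[4.9454 -0.8164 -1.4766]
Step 4: x=[6.9995 10.3424 15.7882] v=[4.2398 -0.5015 -1.8707]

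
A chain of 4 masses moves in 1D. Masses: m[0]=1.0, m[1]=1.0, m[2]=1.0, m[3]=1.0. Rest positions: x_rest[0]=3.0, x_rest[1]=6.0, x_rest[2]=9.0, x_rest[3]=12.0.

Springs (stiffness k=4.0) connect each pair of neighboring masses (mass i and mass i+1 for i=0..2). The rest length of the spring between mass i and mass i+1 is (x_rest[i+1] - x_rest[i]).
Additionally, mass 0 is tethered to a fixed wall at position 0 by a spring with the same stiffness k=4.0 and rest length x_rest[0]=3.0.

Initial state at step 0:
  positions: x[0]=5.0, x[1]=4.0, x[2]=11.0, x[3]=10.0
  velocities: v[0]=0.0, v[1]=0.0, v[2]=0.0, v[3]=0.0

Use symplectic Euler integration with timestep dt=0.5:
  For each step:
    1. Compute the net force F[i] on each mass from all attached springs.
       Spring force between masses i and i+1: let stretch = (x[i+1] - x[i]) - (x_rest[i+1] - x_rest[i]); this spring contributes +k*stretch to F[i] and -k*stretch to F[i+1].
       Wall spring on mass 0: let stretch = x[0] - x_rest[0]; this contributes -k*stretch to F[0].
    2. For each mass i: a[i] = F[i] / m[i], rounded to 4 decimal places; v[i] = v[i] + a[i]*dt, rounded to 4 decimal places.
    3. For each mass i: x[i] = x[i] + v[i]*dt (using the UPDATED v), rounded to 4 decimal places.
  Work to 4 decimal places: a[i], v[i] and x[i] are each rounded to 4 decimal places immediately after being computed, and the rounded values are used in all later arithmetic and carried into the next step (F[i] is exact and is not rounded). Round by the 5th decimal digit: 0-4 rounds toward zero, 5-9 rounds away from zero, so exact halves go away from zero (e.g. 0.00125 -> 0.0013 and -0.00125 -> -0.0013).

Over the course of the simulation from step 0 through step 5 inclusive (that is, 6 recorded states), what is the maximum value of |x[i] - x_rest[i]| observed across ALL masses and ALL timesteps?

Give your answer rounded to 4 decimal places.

Step 0: x=[5.0000 4.0000 11.0000 10.0000] v=[0.0000 0.0000 0.0000 0.0000]
Step 1: x=[-1.0000 12.0000 3.0000 14.0000] v=[-12.0000 16.0000 -16.0000 8.0000]
Step 2: x=[7.0000 -2.0000 15.0000 10.0000] v=[16.0000 -28.0000 24.0000 -8.0000]
Step 3: x=[-1.0000 10.0000 5.0000 14.0000] v=[-16.0000 24.0000 -20.0000 8.0000]
Step 4: x=[3.0000 6.0000 9.0000 12.0000] v=[8.0000 -8.0000 8.0000 -4.0000]
Step 5: x=[7.0000 2.0000 13.0000 10.0000] v=[8.0000 -8.0000 8.0000 -4.0000]
Max displacement = 8.0000

Answer: 8.0000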